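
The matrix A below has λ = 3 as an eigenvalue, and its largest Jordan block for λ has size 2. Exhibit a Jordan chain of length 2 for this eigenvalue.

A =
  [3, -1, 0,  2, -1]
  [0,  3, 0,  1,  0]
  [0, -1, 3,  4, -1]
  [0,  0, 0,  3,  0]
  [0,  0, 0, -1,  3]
A Jordan chain for λ = 3 of length 2:
v_1 = (-1, 0, -1, 0, 0)ᵀ
v_2 = (0, 1, 0, 0, 0)ᵀ

Let N = A − (3)·I. We want v_2 with N^2 v_2 = 0 but N^1 v_2 ≠ 0; then v_{j-1} := N · v_j for j = 2, …, 2.

Pick v_2 = (0, 1, 0, 0, 0)ᵀ.
Then v_1 = N · v_2 = (-1, 0, -1, 0, 0)ᵀ.

Sanity check: (A − (3)·I) v_1 = (0, 0, 0, 0, 0)ᵀ = 0. ✓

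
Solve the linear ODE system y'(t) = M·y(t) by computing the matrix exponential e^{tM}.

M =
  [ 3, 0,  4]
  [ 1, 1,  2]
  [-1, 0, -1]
e^{tM} =
  [2*t*exp(t) + exp(t), 0, 4*t*exp(t)]
  [t*exp(t), exp(t), 2*t*exp(t)]
  [-t*exp(t), 0, -2*t*exp(t) + exp(t)]

Strategy: write M = P · J · P⁻¹ where J is a Jordan canonical form, so e^{tM} = P · e^{tJ} · P⁻¹, and e^{tJ} can be computed block-by-block.

M has Jordan form
J =
  [1, 1, 0]
  [0, 1, 0]
  [0, 0, 1]
(up to reordering of blocks).

Per-block formulas:
  For a 1×1 block at λ = 1: exp(t · [1]) = [e^(1t)].
  For a 2×2 Jordan block J_2(1): exp(t · J_2(1)) = e^(1t)·(I + t·N), where N is the 2×2 nilpotent shift.

After assembling e^{tJ} and conjugating by P, we get:

e^{tM} =
  [2*t*exp(t) + exp(t), 0, 4*t*exp(t)]
  [t*exp(t), exp(t), 2*t*exp(t)]
  [-t*exp(t), 0, -2*t*exp(t) + exp(t)]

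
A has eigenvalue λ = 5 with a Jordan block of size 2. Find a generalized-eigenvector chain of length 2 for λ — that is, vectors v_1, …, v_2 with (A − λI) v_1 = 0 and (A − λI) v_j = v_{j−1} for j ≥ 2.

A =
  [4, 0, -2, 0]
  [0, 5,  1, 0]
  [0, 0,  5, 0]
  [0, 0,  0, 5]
A Jordan chain for λ = 5 of length 2:
v_1 = (0, -1, 0, 0)ᵀ
v_2 = (2, 0, -1, 0)ᵀ

Let N = A − (5)·I. We want v_2 with N^2 v_2 = 0 but N^1 v_2 ≠ 0; then v_{j-1} := N · v_j for j = 2, …, 2.

Pick v_2 = (2, 0, -1, 0)ᵀ.
Then v_1 = N · v_2 = (0, -1, 0, 0)ᵀ.

Sanity check: (A − (5)·I) v_1 = (0, 0, 0, 0)ᵀ = 0. ✓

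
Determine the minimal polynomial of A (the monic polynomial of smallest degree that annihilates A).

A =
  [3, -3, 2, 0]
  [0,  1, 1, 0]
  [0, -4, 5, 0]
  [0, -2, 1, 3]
x^3 - 9*x^2 + 27*x - 27

The characteristic polynomial is χ_A(x) = (x - 3)^4, so the eigenvalues are known. The minimal polynomial is
  m_A(x) = Π_λ (x − λ)^{k_λ}
where k_λ is the size of the *largest* Jordan block for λ (equivalently, the smallest k with (A − λI)^k v = 0 for every generalised eigenvector v of λ).

  λ = 3: largest Jordan block has size 3, contributing (x − 3)^3

So m_A(x) = (x - 3)^3 = x^3 - 9*x^2 + 27*x - 27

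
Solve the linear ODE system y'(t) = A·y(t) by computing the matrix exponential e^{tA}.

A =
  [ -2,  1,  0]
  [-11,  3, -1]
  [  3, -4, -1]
e^{tA} =
  [-7*t^2/2 - 2*t + 1, t^2/2 + t, -t^2/2]
  [-7*t^2 - 11*t, t^2 + 3*t + 1, -t^2 - t]
  [35*t^2/2 + 3*t, -5*t^2/2 - 4*t, 5*t^2/2 - t + 1]

Strategy: write A = P · J · P⁻¹ where J is a Jordan canonical form, so e^{tA} = P · e^{tJ} · P⁻¹, and e^{tJ} can be computed block-by-block.

A has Jordan form
J =
  [0, 1, 0]
  [0, 0, 1]
  [0, 0, 0]
(up to reordering of blocks).

Per-block formulas:
  For a 3×3 Jordan block J_3(0): exp(t · J_3(0)) = e^(0t)·(I + t·N + (t^2/2)·N^2), where N is the 3×3 nilpotent shift.

After assembling e^{tJ} and conjugating by P, we get:

e^{tA} =
  [-7*t^2/2 - 2*t + 1, t^2/2 + t, -t^2/2]
  [-7*t^2 - 11*t, t^2 + 3*t + 1, -t^2 - t]
  [35*t^2/2 + 3*t, -5*t^2/2 - 4*t, 5*t^2/2 - t + 1]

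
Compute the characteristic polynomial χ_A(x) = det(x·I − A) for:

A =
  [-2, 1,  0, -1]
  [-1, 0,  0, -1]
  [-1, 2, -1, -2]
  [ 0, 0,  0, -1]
x^4 + 4*x^3 + 6*x^2 + 4*x + 1

Expanding det(x·I − A) (e.g. by cofactor expansion or by noting that A is similar to its Jordan form J, which has the same characteristic polynomial as A) gives
  χ_A(x) = x^4 + 4*x^3 + 6*x^2 + 4*x + 1
which factors as (x + 1)^4. The eigenvalues (with algebraic multiplicities) are λ = -1 with multiplicity 4.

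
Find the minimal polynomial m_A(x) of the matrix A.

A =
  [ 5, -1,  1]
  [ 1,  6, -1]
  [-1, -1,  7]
x^3 - 18*x^2 + 108*x - 216

The characteristic polynomial is χ_A(x) = (x - 6)^3, so the eigenvalues are known. The minimal polynomial is
  m_A(x) = Π_λ (x − λ)^{k_λ}
where k_λ is the size of the *largest* Jordan block for λ (equivalently, the smallest k with (A − λI)^k v = 0 for every generalised eigenvector v of λ).

  λ = 6: largest Jordan block has size 3, contributing (x − 6)^3

So m_A(x) = (x - 6)^3 = x^3 - 18*x^2 + 108*x - 216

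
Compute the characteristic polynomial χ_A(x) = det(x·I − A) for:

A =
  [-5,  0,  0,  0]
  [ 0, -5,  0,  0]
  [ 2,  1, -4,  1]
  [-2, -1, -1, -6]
x^4 + 20*x^3 + 150*x^2 + 500*x + 625

Expanding det(x·I − A) (e.g. by cofactor expansion or by noting that A is similar to its Jordan form J, which has the same characteristic polynomial as A) gives
  χ_A(x) = x^4 + 20*x^3 + 150*x^2 + 500*x + 625
which factors as (x + 5)^4. The eigenvalues (with algebraic multiplicities) are λ = -5 with multiplicity 4.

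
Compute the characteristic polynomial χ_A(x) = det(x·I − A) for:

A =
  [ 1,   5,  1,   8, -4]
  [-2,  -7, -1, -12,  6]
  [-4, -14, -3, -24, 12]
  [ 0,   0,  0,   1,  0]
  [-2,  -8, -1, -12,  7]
x^5 + x^4 - 2*x^3 - 2*x^2 + x + 1

Expanding det(x·I − A) (e.g. by cofactor expansion or by noting that A is similar to its Jordan form J, which has the same characteristic polynomial as A) gives
  χ_A(x) = x^5 + x^4 - 2*x^3 - 2*x^2 + x + 1
which factors as (x - 1)^2*(x + 1)^3. The eigenvalues (with algebraic multiplicities) are λ = -1 with multiplicity 3, λ = 1 with multiplicity 2.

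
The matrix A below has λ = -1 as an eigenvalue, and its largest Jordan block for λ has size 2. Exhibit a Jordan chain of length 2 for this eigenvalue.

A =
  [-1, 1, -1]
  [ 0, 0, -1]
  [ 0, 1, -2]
A Jordan chain for λ = -1 of length 2:
v_1 = (1, 1, 1)ᵀ
v_2 = (0, 1, 0)ᵀ

Let N = A − (-1)·I. We want v_2 with N^2 v_2 = 0 but N^1 v_2 ≠ 0; then v_{j-1} := N · v_j for j = 2, …, 2.

Pick v_2 = (0, 1, 0)ᵀ.
Then v_1 = N · v_2 = (1, 1, 1)ᵀ.

Sanity check: (A − (-1)·I) v_1 = (0, 0, 0)ᵀ = 0. ✓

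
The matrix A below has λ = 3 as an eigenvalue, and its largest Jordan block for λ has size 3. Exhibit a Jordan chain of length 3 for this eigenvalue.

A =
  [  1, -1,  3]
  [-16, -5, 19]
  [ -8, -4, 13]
A Jordan chain for λ = 3 of length 3:
v_1 = (-4, 8, 0)ᵀ
v_2 = (-2, -16, -8)ᵀ
v_3 = (1, 0, 0)ᵀ

Let N = A − (3)·I. We want v_3 with N^3 v_3 = 0 but N^2 v_3 ≠ 0; then v_{j-1} := N · v_j for j = 3, …, 2.

Pick v_3 = (1, 0, 0)ᵀ.
Then v_2 = N · v_3 = (-2, -16, -8)ᵀ.
Then v_1 = N · v_2 = (-4, 8, 0)ᵀ.

Sanity check: (A − (3)·I) v_1 = (0, 0, 0)ᵀ = 0. ✓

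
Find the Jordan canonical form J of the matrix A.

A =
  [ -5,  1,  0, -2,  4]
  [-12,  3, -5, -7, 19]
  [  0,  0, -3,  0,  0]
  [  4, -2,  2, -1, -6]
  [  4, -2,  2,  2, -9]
J_3(-3) ⊕ J_1(-3) ⊕ J_1(-3)

The characteristic polynomial is
  det(x·I − A) = x^5 + 15*x^4 + 90*x^3 + 270*x^2 + 405*x + 243 = (x + 3)^5

Eigenvalues and multiplicities (the geometric multiplicity of λ is n − rank(A − λI), which equals the number of Jordan blocks for λ):
  λ = -3: algebraic multiplicity = 5, geometric multiplicity = 3

Determining the block sizes for each eigenvalue:
  λ = -3: with am = 5 and gm = 3, the partition is not yet determined (e.g. several partitions of 5 into 3 parts exist). Let N = A − (-3)·I. Computing rank(N^1) = 2, rank(N^2) = 1, rank(N^3) = 0; the number of blocks of size ≥ j is rank(N^{j−1}) − rank(N^j), giving [3, 1, 1]. So we have 1 block(s) of size 3, 2 block(s) of size 1 → block sizes [3, 1, 1]

Assembling the blocks gives a Jordan form
J =
  [-3,  1,  0,  0,  0]
  [ 0, -3,  1,  0,  0]
  [ 0,  0, -3,  0,  0]
  [ 0,  0,  0, -3,  0]
  [ 0,  0,  0,  0, -3]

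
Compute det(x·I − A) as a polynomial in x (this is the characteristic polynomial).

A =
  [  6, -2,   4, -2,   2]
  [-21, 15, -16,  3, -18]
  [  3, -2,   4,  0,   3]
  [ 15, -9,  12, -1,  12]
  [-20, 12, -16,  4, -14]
x^5 - 10*x^4 + 40*x^3 - 80*x^2 + 80*x - 32

Expanding det(x·I − A) (e.g. by cofactor expansion or by noting that A is similar to its Jordan form J, which has the same characteristic polynomial as A) gives
  χ_A(x) = x^5 - 10*x^4 + 40*x^3 - 80*x^2 + 80*x - 32
which factors as (x - 2)^5. The eigenvalues (with algebraic multiplicities) are λ = 2 with multiplicity 5.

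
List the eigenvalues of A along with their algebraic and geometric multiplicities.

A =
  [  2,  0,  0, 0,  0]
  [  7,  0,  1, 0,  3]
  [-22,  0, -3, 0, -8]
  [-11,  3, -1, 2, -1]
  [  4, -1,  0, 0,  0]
λ = -1: alg = 3, geom = 1; λ = 2: alg = 2, geom = 2

Step 1 — factor the characteristic polynomial to read off the algebraic multiplicities:
  χ_A(x) = (x - 2)^2*(x + 1)^3

Step 2 — compute geometric multiplicities via the rank-nullity identity g(λ) = n − rank(A − λI):
  rank(A − (-1)·I) = 4, so dim ker(A − (-1)·I) = n − 4 = 1
  rank(A − (2)·I) = 3, so dim ker(A − (2)·I) = n − 3 = 2

Summary:
  λ = -1: algebraic multiplicity = 3, geometric multiplicity = 1
  λ = 2: algebraic multiplicity = 2, geometric multiplicity = 2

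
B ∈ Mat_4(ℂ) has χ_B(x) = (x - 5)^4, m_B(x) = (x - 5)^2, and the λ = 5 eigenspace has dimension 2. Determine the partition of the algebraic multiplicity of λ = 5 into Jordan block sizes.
Block sizes for λ = 5: [2, 2]

Step 1 — from the characteristic polynomial, algebraic multiplicity of λ = 5 is 4. From dim ker(B − (5)·I) = 2, there are exactly 2 Jordan blocks for λ = 5.
Step 2 — from the minimal polynomial, the factor (x − 5)^2 tells us the largest block for λ = 5 has size 2.
Step 3 — with total size 4, 2 blocks, and largest block 2, the block sizes (in nonincreasing order) are [2, 2].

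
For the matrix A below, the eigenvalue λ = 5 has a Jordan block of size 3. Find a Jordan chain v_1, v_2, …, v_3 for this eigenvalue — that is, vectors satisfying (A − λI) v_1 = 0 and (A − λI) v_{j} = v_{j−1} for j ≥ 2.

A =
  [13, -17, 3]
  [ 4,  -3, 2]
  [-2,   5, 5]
A Jordan chain for λ = 5 of length 3:
v_1 = (-10, -4, 4)ᵀ
v_2 = (8, 4, -2)ᵀ
v_3 = (1, 0, 0)ᵀ

Let N = A − (5)·I. We want v_3 with N^3 v_3 = 0 but N^2 v_3 ≠ 0; then v_{j-1} := N · v_j for j = 3, …, 2.

Pick v_3 = (1, 0, 0)ᵀ.
Then v_2 = N · v_3 = (8, 4, -2)ᵀ.
Then v_1 = N · v_2 = (-10, -4, 4)ᵀ.

Sanity check: (A − (5)·I) v_1 = (0, 0, 0)ᵀ = 0. ✓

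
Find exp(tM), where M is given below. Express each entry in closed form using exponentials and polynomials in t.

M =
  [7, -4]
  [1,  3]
e^{tM} =
  [2*t*exp(5*t) + exp(5*t), -4*t*exp(5*t)]
  [t*exp(5*t), -2*t*exp(5*t) + exp(5*t)]

Strategy: write M = P · J · P⁻¹ where J is a Jordan canonical form, so e^{tM} = P · e^{tJ} · P⁻¹, and e^{tJ} can be computed block-by-block.

M has Jordan form
J =
  [5, 1]
  [0, 5]
(up to reordering of blocks).

Per-block formulas:
  For a 2×2 Jordan block J_2(5): exp(t · J_2(5)) = e^(5t)·(I + t·N), where N is the 2×2 nilpotent shift.

After assembling e^{tJ} and conjugating by P, we get:

e^{tM} =
  [2*t*exp(5*t) + exp(5*t), -4*t*exp(5*t)]
  [t*exp(5*t), -2*t*exp(5*t) + exp(5*t)]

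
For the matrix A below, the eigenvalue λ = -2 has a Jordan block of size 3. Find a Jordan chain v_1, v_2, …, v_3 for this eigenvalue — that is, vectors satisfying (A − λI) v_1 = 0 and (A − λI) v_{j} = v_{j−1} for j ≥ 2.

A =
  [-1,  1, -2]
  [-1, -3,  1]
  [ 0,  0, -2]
A Jordan chain for λ = -2 of length 3:
v_1 = (-1, 1, 0)ᵀ
v_2 = (-2, 1, 0)ᵀ
v_3 = (0, 0, 1)ᵀ

Let N = A − (-2)·I. We want v_3 with N^3 v_3 = 0 but N^2 v_3 ≠ 0; then v_{j-1} := N · v_j for j = 3, …, 2.

Pick v_3 = (0, 0, 1)ᵀ.
Then v_2 = N · v_3 = (-2, 1, 0)ᵀ.
Then v_1 = N · v_2 = (-1, 1, 0)ᵀ.

Sanity check: (A − (-2)·I) v_1 = (0, 0, 0)ᵀ = 0. ✓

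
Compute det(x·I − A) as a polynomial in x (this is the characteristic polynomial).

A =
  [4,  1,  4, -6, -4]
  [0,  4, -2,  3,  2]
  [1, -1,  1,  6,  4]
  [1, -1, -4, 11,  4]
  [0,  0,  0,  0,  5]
x^5 - 25*x^4 + 250*x^3 - 1250*x^2 + 3125*x - 3125

Expanding det(x·I − A) (e.g. by cofactor expansion or by noting that A is similar to its Jordan form J, which has the same characteristic polynomial as A) gives
  χ_A(x) = x^5 - 25*x^4 + 250*x^3 - 1250*x^2 + 3125*x - 3125
which factors as (x - 5)^5. The eigenvalues (with algebraic multiplicities) are λ = 5 with multiplicity 5.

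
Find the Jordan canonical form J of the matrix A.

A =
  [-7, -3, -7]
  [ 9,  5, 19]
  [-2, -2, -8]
J_2(-4) ⊕ J_1(-2)

The characteristic polynomial is
  det(x·I − A) = x^3 + 10*x^2 + 32*x + 32 = (x + 2)*(x + 4)^2

Eigenvalues and multiplicities (the geometric multiplicity of λ is n − rank(A − λI), which equals the number of Jordan blocks for λ):
  λ = -4: algebraic multiplicity = 2, geometric multiplicity = 1
  λ = -2: algebraic multiplicity = 1, geometric multiplicity = 1

Determining the block sizes for each eigenvalue:
  λ = -4: one block (gm = 1), so the single block has size am = 2 → block sizes [2]
  λ = -2: one block (gm = 1), so the single block has size am = 1 → block sizes [1]

Assembling the blocks gives a Jordan form
J =
  [-4,  1,  0]
  [ 0, -4,  0]
  [ 0,  0, -2]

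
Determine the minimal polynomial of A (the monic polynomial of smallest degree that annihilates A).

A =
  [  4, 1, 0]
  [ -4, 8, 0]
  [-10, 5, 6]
x^2 - 12*x + 36

The characteristic polynomial is χ_A(x) = (x - 6)^3, so the eigenvalues are known. The minimal polynomial is
  m_A(x) = Π_λ (x − λ)^{k_λ}
where k_λ is the size of the *largest* Jordan block for λ (equivalently, the smallest k with (A − λI)^k v = 0 for every generalised eigenvector v of λ).

  λ = 6: largest Jordan block has size 2, contributing (x − 6)^2

So m_A(x) = (x - 6)^2 = x^2 - 12*x + 36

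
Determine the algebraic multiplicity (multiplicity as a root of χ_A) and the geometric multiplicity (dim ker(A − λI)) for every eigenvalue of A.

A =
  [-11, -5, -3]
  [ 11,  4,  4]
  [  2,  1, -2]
λ = -3: alg = 3, geom = 1

Step 1 — factor the characteristic polynomial to read off the algebraic multiplicities:
  χ_A(x) = (x + 3)^3

Step 2 — compute geometric multiplicities via the rank-nullity identity g(λ) = n − rank(A − λI):
  rank(A − (-3)·I) = 2, so dim ker(A − (-3)·I) = n − 2 = 1

Summary:
  λ = -3: algebraic multiplicity = 3, geometric multiplicity = 1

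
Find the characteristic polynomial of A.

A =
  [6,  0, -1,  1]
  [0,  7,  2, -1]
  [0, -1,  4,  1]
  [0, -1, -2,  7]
x^4 - 24*x^3 + 216*x^2 - 864*x + 1296

Expanding det(x·I − A) (e.g. by cofactor expansion or by noting that A is similar to its Jordan form J, which has the same characteristic polynomial as A) gives
  χ_A(x) = x^4 - 24*x^3 + 216*x^2 - 864*x + 1296
which factors as (x - 6)^4. The eigenvalues (with algebraic multiplicities) are λ = 6 with multiplicity 4.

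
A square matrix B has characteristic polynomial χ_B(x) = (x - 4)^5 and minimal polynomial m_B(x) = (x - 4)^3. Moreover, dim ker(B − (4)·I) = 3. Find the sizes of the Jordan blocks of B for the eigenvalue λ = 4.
Block sizes for λ = 4: [3, 1, 1]

Step 1 — from the characteristic polynomial, algebraic multiplicity of λ = 4 is 5. From dim ker(B − (4)·I) = 3, there are exactly 3 Jordan blocks for λ = 4.
Step 2 — from the minimal polynomial, the factor (x − 4)^3 tells us the largest block for λ = 4 has size 3.
Step 3 — with total size 5, 3 blocks, and largest block 3, the block sizes (in nonincreasing order) are [3, 1, 1].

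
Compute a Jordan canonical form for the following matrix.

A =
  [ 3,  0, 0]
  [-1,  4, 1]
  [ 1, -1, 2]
J_2(3) ⊕ J_1(3)

The characteristic polynomial is
  det(x·I − A) = x^3 - 9*x^2 + 27*x - 27 = (x - 3)^3

Eigenvalues and multiplicities (the geometric multiplicity of λ is n − rank(A − λI), which equals the number of Jordan blocks for λ):
  λ = 3: algebraic multiplicity = 3, geometric multiplicity = 2

Determining the block sizes for each eigenvalue:
  λ = 3: 2 blocks summing to 3 forces exactly one block of size 2 and the rest size 1 → block sizes [2, 1]

Assembling the blocks gives a Jordan form
J =
  [3, 1, 0]
  [0, 3, 0]
  [0, 0, 3]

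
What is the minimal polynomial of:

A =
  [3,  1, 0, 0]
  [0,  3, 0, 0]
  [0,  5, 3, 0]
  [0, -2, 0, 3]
x^2 - 6*x + 9

The characteristic polynomial is χ_A(x) = (x - 3)^4, so the eigenvalues are known. The minimal polynomial is
  m_A(x) = Π_λ (x − λ)^{k_λ}
where k_λ is the size of the *largest* Jordan block for λ (equivalently, the smallest k with (A − λI)^k v = 0 for every generalised eigenvector v of λ).

  λ = 3: largest Jordan block has size 2, contributing (x − 3)^2

So m_A(x) = (x - 3)^2 = x^2 - 6*x + 9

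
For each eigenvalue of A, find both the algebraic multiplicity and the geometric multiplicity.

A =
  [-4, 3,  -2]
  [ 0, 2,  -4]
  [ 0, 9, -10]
λ = -4: alg = 3, geom = 2

Step 1 — factor the characteristic polynomial to read off the algebraic multiplicities:
  χ_A(x) = (x + 4)^3

Step 2 — compute geometric multiplicities via the rank-nullity identity g(λ) = n − rank(A − λI):
  rank(A − (-4)·I) = 1, so dim ker(A − (-4)·I) = n − 1 = 2

Summary:
  λ = -4: algebraic multiplicity = 3, geometric multiplicity = 2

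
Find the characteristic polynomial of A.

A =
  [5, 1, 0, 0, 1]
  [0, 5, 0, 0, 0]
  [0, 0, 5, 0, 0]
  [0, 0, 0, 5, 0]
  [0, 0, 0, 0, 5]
x^5 - 25*x^4 + 250*x^3 - 1250*x^2 + 3125*x - 3125

Expanding det(x·I − A) (e.g. by cofactor expansion or by noting that A is similar to its Jordan form J, which has the same characteristic polynomial as A) gives
  χ_A(x) = x^5 - 25*x^4 + 250*x^3 - 1250*x^2 + 3125*x - 3125
which factors as (x - 5)^5. The eigenvalues (with algebraic multiplicities) are λ = 5 with multiplicity 5.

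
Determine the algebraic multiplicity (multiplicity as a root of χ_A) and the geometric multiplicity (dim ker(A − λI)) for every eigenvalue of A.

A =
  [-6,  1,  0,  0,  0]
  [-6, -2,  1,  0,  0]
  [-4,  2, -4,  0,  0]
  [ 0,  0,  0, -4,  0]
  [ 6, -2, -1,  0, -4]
λ = -4: alg = 5, geom = 3

Step 1 — factor the characteristic polynomial to read off the algebraic multiplicities:
  χ_A(x) = (x + 4)^5

Step 2 — compute geometric multiplicities via the rank-nullity identity g(λ) = n − rank(A − λI):
  rank(A − (-4)·I) = 2, so dim ker(A − (-4)·I) = n − 2 = 3

Summary:
  λ = -4: algebraic multiplicity = 5, geometric multiplicity = 3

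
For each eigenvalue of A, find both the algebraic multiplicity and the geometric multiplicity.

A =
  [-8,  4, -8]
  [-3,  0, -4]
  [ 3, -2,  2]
λ = -2: alg = 3, geom = 2

Step 1 — factor the characteristic polynomial to read off the algebraic multiplicities:
  χ_A(x) = (x + 2)^3

Step 2 — compute geometric multiplicities via the rank-nullity identity g(λ) = n − rank(A − λI):
  rank(A − (-2)·I) = 1, so dim ker(A − (-2)·I) = n − 1 = 2

Summary:
  λ = -2: algebraic multiplicity = 3, geometric multiplicity = 2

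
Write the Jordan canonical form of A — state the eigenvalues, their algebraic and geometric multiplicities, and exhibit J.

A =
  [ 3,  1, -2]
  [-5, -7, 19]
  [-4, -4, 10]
J_3(2)

The characteristic polynomial is
  det(x·I − A) = x^3 - 6*x^2 + 12*x - 8 = (x - 2)^3

Eigenvalues and multiplicities (the geometric multiplicity of λ is n − rank(A − λI), which equals the number of Jordan blocks for λ):
  λ = 2: algebraic multiplicity = 3, geometric multiplicity = 1

Determining the block sizes for each eigenvalue:
  λ = 2: one block (gm = 1), so the single block has size am = 3 → block sizes [3]

Assembling the blocks gives a Jordan form
J =
  [2, 1, 0]
  [0, 2, 1]
  [0, 0, 2]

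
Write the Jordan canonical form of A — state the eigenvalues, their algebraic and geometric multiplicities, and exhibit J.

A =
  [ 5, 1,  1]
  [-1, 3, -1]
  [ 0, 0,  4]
J_2(4) ⊕ J_1(4)

The characteristic polynomial is
  det(x·I − A) = x^3 - 12*x^2 + 48*x - 64 = (x - 4)^3

Eigenvalues and multiplicities (the geometric multiplicity of λ is n − rank(A − λI), which equals the number of Jordan blocks for λ):
  λ = 4: algebraic multiplicity = 3, geometric multiplicity = 2

Determining the block sizes for each eigenvalue:
  λ = 4: 2 blocks summing to 3 forces exactly one block of size 2 and the rest size 1 → block sizes [2, 1]

Assembling the blocks gives a Jordan form
J =
  [4, 1, 0]
  [0, 4, 0]
  [0, 0, 4]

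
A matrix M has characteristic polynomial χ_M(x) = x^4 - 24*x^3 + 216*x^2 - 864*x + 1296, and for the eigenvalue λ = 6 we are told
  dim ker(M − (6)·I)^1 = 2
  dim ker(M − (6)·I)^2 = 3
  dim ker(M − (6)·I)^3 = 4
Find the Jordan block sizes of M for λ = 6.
Block sizes for λ = 6: [3, 1]

From the dimensions of kernels of powers, the number of Jordan blocks of size at least j is d_j − d_{j−1} where d_j = dim ker(N^j) (with d_0 = 0). Computing the differences gives [2, 1, 1].
The number of blocks of size exactly k is (#blocks of size ≥ k) − (#blocks of size ≥ k + 1), so the partition is: 1 block(s) of size 1, 1 block(s) of size 3.
In nonincreasing order the block sizes are [3, 1].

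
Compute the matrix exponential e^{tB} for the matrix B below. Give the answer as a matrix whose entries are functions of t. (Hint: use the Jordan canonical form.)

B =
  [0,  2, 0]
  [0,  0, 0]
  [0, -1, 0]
e^{tB} =
  [1, 2*t, 0]
  [0, 1, 0]
  [0, -t, 1]

Strategy: write B = P · J · P⁻¹ where J is a Jordan canonical form, so e^{tB} = P · e^{tJ} · P⁻¹, and e^{tJ} can be computed block-by-block.

B has Jordan form
J =
  [0, 1, 0]
  [0, 0, 0]
  [0, 0, 0]
(up to reordering of blocks).

Per-block formulas:
  For a 2×2 Jordan block J_2(0): exp(t · J_2(0)) = e^(0t)·(I + t·N), where N is the 2×2 nilpotent shift.
  For a 1×1 block at λ = 0: exp(t · [0]) = [e^(0t)].

After assembling e^{tJ} and conjugating by P, we get:

e^{tB} =
  [1, 2*t, 0]
  [0, 1, 0]
  [0, -t, 1]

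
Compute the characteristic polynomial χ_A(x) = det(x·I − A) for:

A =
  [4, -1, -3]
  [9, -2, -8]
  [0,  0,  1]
x^3 - 3*x^2 + 3*x - 1

Expanding det(x·I − A) (e.g. by cofactor expansion or by noting that A is similar to its Jordan form J, which has the same characteristic polynomial as A) gives
  χ_A(x) = x^3 - 3*x^2 + 3*x - 1
which factors as (x - 1)^3. The eigenvalues (with algebraic multiplicities) are λ = 1 with multiplicity 3.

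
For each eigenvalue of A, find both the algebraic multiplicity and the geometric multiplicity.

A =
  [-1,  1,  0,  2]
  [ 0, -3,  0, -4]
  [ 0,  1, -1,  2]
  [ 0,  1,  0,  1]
λ = -1: alg = 4, geom = 3

Step 1 — factor the characteristic polynomial to read off the algebraic multiplicities:
  χ_A(x) = (x + 1)^4

Step 2 — compute geometric multiplicities via the rank-nullity identity g(λ) = n − rank(A − λI):
  rank(A − (-1)·I) = 1, so dim ker(A − (-1)·I) = n − 1 = 3

Summary:
  λ = -1: algebraic multiplicity = 4, geometric multiplicity = 3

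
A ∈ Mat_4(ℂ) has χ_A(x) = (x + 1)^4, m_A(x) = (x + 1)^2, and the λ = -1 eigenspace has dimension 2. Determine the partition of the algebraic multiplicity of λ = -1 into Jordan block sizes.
Block sizes for λ = -1: [2, 2]

Step 1 — from the characteristic polynomial, algebraic multiplicity of λ = -1 is 4. From dim ker(A − (-1)·I) = 2, there are exactly 2 Jordan blocks for λ = -1.
Step 2 — from the minimal polynomial, the factor (x + 1)^2 tells us the largest block for λ = -1 has size 2.
Step 3 — with total size 4, 2 blocks, and largest block 2, the block sizes (in nonincreasing order) are [2, 2].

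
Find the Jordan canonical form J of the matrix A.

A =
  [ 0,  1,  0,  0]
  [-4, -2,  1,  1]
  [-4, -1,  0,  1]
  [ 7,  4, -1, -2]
J_3(-1) ⊕ J_1(-1)

The characteristic polynomial is
  det(x·I − A) = x^4 + 4*x^3 + 6*x^2 + 4*x + 1 = (x + 1)^4

Eigenvalues and multiplicities (the geometric multiplicity of λ is n − rank(A − λI), which equals the number of Jordan blocks for λ):
  λ = -1: algebraic multiplicity = 4, geometric multiplicity = 2

Determining the block sizes for each eigenvalue:
  λ = -1: with am = 4 and gm = 2, the partition is not yet determined (e.g. several partitions of 4 into 2 parts exist). Let N = A − (-1)·I. Computing rank(N^1) = 2, rank(N^2) = 1, rank(N^3) = 0; the number of blocks of size ≥ j is rank(N^{j−1}) − rank(N^j), giving [2, 1, 1]. So we have 1 block(s) of size 3, 1 block(s) of size 1 → block sizes [3, 1]

Assembling the blocks gives a Jordan form
J =
  [-1,  1,  0,  0]
  [ 0, -1,  1,  0]
  [ 0,  0, -1,  0]
  [ 0,  0,  0, -1]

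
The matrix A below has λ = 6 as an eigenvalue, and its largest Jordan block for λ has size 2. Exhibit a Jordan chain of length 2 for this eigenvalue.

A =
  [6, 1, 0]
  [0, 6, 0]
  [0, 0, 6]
A Jordan chain for λ = 6 of length 2:
v_1 = (1, 0, 0)ᵀ
v_2 = (0, 1, 0)ᵀ

Let N = A − (6)·I. We want v_2 with N^2 v_2 = 0 but N^1 v_2 ≠ 0; then v_{j-1} := N · v_j for j = 2, …, 2.

Pick v_2 = (0, 1, 0)ᵀ.
Then v_1 = N · v_2 = (1, 0, 0)ᵀ.

Sanity check: (A − (6)·I) v_1 = (0, 0, 0)ᵀ = 0. ✓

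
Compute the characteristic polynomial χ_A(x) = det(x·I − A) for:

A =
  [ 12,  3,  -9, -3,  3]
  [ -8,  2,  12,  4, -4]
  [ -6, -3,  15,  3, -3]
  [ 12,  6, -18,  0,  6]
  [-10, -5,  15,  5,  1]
x^5 - 30*x^4 + 360*x^3 - 2160*x^2 + 6480*x - 7776

Expanding det(x·I − A) (e.g. by cofactor expansion or by noting that A is similar to its Jordan form J, which has the same characteristic polynomial as A) gives
  χ_A(x) = x^5 - 30*x^4 + 360*x^3 - 2160*x^2 + 6480*x - 7776
which factors as (x - 6)^5. The eigenvalues (with algebraic multiplicities) are λ = 6 with multiplicity 5.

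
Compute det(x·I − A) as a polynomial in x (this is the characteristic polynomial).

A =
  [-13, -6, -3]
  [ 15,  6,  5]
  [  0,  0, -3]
x^3 + 10*x^2 + 33*x + 36

Expanding det(x·I − A) (e.g. by cofactor expansion or by noting that A is similar to its Jordan form J, which has the same characteristic polynomial as A) gives
  χ_A(x) = x^3 + 10*x^2 + 33*x + 36
which factors as (x + 3)^2*(x + 4). The eigenvalues (with algebraic multiplicities) are λ = -4 with multiplicity 1, λ = -3 with multiplicity 2.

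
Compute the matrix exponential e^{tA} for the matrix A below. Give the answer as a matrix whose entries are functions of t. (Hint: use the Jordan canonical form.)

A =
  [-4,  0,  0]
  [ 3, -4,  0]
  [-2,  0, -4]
e^{tA} =
  [exp(-4*t), 0, 0]
  [3*t*exp(-4*t), exp(-4*t), 0]
  [-2*t*exp(-4*t), 0, exp(-4*t)]

Strategy: write A = P · J · P⁻¹ where J is a Jordan canonical form, so e^{tA} = P · e^{tJ} · P⁻¹, and e^{tJ} can be computed block-by-block.

A has Jordan form
J =
  [-4,  1,  0]
  [ 0, -4,  0]
  [ 0,  0, -4]
(up to reordering of blocks).

Per-block formulas:
  For a 1×1 block at λ = -4: exp(t · [-4]) = [e^(-4t)].
  For a 2×2 Jordan block J_2(-4): exp(t · J_2(-4)) = e^(-4t)·(I + t·N), where N is the 2×2 nilpotent shift.

After assembling e^{tJ} and conjugating by P, we get:

e^{tA} =
  [exp(-4*t), 0, 0]
  [3*t*exp(-4*t), exp(-4*t), 0]
  [-2*t*exp(-4*t), 0, exp(-4*t)]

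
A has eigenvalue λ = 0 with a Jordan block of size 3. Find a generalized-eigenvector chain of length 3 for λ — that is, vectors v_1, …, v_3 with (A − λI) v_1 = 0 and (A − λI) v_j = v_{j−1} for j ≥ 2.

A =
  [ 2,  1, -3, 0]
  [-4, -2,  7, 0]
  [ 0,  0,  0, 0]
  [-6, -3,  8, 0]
A Jordan chain for λ = 0 of length 3:
v_1 = (1, -2, 0, -3)ᵀ
v_2 = (-3, 7, 0, 8)ᵀ
v_3 = (0, 0, 1, 0)ᵀ

Let N = A − (0)·I. We want v_3 with N^3 v_3 = 0 but N^2 v_3 ≠ 0; then v_{j-1} := N · v_j for j = 3, …, 2.

Pick v_3 = (0, 0, 1, 0)ᵀ.
Then v_2 = N · v_3 = (-3, 7, 0, 8)ᵀ.
Then v_1 = N · v_2 = (1, -2, 0, -3)ᵀ.

Sanity check: (A − (0)·I) v_1 = (0, 0, 0, 0)ᵀ = 0. ✓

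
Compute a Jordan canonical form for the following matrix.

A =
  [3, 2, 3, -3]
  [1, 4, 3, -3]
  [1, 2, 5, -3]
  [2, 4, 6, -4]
J_2(2) ⊕ J_1(2) ⊕ J_1(2)

The characteristic polynomial is
  det(x·I − A) = x^4 - 8*x^3 + 24*x^2 - 32*x + 16 = (x - 2)^4

Eigenvalues and multiplicities (the geometric multiplicity of λ is n − rank(A − λI), which equals the number of Jordan blocks for λ):
  λ = 2: algebraic multiplicity = 4, geometric multiplicity = 3

Determining the block sizes for each eigenvalue:
  λ = 2: 3 blocks summing to 4 forces exactly one block of size 2 and the rest size 1 → block sizes [2, 1, 1]

Assembling the blocks gives a Jordan form
J =
  [2, 1, 0, 0]
  [0, 2, 0, 0]
  [0, 0, 2, 0]
  [0, 0, 0, 2]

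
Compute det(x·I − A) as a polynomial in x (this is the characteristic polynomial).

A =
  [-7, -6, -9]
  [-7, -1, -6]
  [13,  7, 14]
x^3 - 6*x^2 + 12*x - 8

Expanding det(x·I − A) (e.g. by cofactor expansion or by noting that A is similar to its Jordan form J, which has the same characteristic polynomial as A) gives
  χ_A(x) = x^3 - 6*x^2 + 12*x - 8
which factors as (x - 2)^3. The eigenvalues (with algebraic multiplicities) are λ = 2 with multiplicity 3.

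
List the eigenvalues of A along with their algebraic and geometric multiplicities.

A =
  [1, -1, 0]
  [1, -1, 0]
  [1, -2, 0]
λ = 0: alg = 3, geom = 1

Step 1 — factor the characteristic polynomial to read off the algebraic multiplicities:
  χ_A(x) = x^3

Step 2 — compute geometric multiplicities via the rank-nullity identity g(λ) = n − rank(A − λI):
  rank(A − (0)·I) = 2, so dim ker(A − (0)·I) = n − 2 = 1

Summary:
  λ = 0: algebraic multiplicity = 3, geometric multiplicity = 1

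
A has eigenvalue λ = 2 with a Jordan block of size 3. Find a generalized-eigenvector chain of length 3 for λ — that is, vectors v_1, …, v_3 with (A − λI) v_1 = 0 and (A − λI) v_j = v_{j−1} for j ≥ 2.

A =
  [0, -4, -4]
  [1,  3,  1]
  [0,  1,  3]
A Jordan chain for λ = 2 of length 3:
v_1 = (0, -1, 1)ᵀ
v_2 = (-2, 1, 0)ᵀ
v_3 = (1, 0, 0)ᵀ

Let N = A − (2)·I. We want v_3 with N^3 v_3 = 0 but N^2 v_3 ≠ 0; then v_{j-1} := N · v_j for j = 3, …, 2.

Pick v_3 = (1, 0, 0)ᵀ.
Then v_2 = N · v_3 = (-2, 1, 0)ᵀ.
Then v_1 = N · v_2 = (0, -1, 1)ᵀ.

Sanity check: (A − (2)·I) v_1 = (0, 0, 0)ᵀ = 0. ✓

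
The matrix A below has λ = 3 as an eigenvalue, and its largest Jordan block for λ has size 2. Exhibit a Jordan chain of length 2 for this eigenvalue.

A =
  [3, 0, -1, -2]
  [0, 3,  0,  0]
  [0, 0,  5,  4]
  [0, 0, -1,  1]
A Jordan chain for λ = 3 of length 2:
v_1 = (-1, 0, 2, -1)ᵀ
v_2 = (0, 0, 1, 0)ᵀ

Let N = A − (3)·I. We want v_2 with N^2 v_2 = 0 but N^1 v_2 ≠ 0; then v_{j-1} := N · v_j for j = 2, …, 2.

Pick v_2 = (0, 0, 1, 0)ᵀ.
Then v_1 = N · v_2 = (-1, 0, 2, -1)ᵀ.

Sanity check: (A − (3)·I) v_1 = (0, 0, 0, 0)ᵀ = 0. ✓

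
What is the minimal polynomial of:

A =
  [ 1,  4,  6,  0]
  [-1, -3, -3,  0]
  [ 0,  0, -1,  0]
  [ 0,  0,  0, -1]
x^2 + 2*x + 1

The characteristic polynomial is χ_A(x) = (x + 1)^4, so the eigenvalues are known. The minimal polynomial is
  m_A(x) = Π_λ (x − λ)^{k_λ}
where k_λ is the size of the *largest* Jordan block for λ (equivalently, the smallest k with (A − λI)^k v = 0 for every generalised eigenvector v of λ).

  λ = -1: largest Jordan block has size 2, contributing (x + 1)^2

So m_A(x) = (x + 1)^2 = x^2 + 2*x + 1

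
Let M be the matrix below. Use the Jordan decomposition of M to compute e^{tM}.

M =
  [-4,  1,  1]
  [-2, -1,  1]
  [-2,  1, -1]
e^{tM} =
  [-2*t*exp(-2*t) + exp(-2*t), t*exp(-2*t), t*exp(-2*t)]
  [-2*t*exp(-2*t), t*exp(-2*t) + exp(-2*t), t*exp(-2*t)]
  [-2*t*exp(-2*t), t*exp(-2*t), t*exp(-2*t) + exp(-2*t)]

Strategy: write M = P · J · P⁻¹ where J is a Jordan canonical form, so e^{tM} = P · e^{tJ} · P⁻¹, and e^{tJ} can be computed block-by-block.

M has Jordan form
J =
  [-2,  1,  0]
  [ 0, -2,  0]
  [ 0,  0, -2]
(up to reordering of blocks).

Per-block formulas:
  For a 2×2 Jordan block J_2(-2): exp(t · J_2(-2)) = e^(-2t)·(I + t·N), where N is the 2×2 nilpotent shift.
  For a 1×1 block at λ = -2: exp(t · [-2]) = [e^(-2t)].

After assembling e^{tJ} and conjugating by P, we get:

e^{tM} =
  [-2*t*exp(-2*t) + exp(-2*t), t*exp(-2*t), t*exp(-2*t)]
  [-2*t*exp(-2*t), t*exp(-2*t) + exp(-2*t), t*exp(-2*t)]
  [-2*t*exp(-2*t), t*exp(-2*t), t*exp(-2*t) + exp(-2*t)]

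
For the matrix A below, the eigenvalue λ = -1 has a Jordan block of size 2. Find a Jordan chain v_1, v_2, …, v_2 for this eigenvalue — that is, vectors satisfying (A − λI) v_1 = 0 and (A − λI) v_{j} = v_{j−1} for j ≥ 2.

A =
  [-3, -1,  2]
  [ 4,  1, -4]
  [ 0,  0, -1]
A Jordan chain for λ = -1 of length 2:
v_1 = (-2, 4, 0)ᵀ
v_2 = (1, 0, 0)ᵀ

Let N = A − (-1)·I. We want v_2 with N^2 v_2 = 0 but N^1 v_2 ≠ 0; then v_{j-1} := N · v_j for j = 2, …, 2.

Pick v_2 = (1, 0, 0)ᵀ.
Then v_1 = N · v_2 = (-2, 4, 0)ᵀ.

Sanity check: (A − (-1)·I) v_1 = (0, 0, 0)ᵀ = 0. ✓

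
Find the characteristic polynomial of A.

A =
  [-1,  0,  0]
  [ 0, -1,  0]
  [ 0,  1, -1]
x^3 + 3*x^2 + 3*x + 1

Expanding det(x·I − A) (e.g. by cofactor expansion or by noting that A is similar to its Jordan form J, which has the same characteristic polynomial as A) gives
  χ_A(x) = x^3 + 3*x^2 + 3*x + 1
which factors as (x + 1)^3. The eigenvalues (with algebraic multiplicities) are λ = -1 with multiplicity 3.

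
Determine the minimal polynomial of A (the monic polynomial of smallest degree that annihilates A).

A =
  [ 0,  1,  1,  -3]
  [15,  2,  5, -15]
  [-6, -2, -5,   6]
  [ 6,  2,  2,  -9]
x^2 + 6*x + 9

The characteristic polynomial is χ_A(x) = (x + 3)^4, so the eigenvalues are known. The minimal polynomial is
  m_A(x) = Π_λ (x − λ)^{k_λ}
where k_λ is the size of the *largest* Jordan block for λ (equivalently, the smallest k with (A − λI)^k v = 0 for every generalised eigenvector v of λ).

  λ = -3: largest Jordan block has size 2, contributing (x + 3)^2

So m_A(x) = (x + 3)^2 = x^2 + 6*x + 9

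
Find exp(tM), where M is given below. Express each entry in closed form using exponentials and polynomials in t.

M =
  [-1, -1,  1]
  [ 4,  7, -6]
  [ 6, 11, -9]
e^{tM} =
  [t^2*exp(-t) + exp(-t), 3*t^2*exp(-t)/2 - t*exp(-t), -t^2*exp(-t) + t*exp(-t)]
  [-2*t^2*exp(-t) + 4*t*exp(-t), -3*t^2*exp(-t) + 8*t*exp(-t) + exp(-t), 2*t^2*exp(-t) - 6*t*exp(-t)]
  [-2*t^2*exp(-t) + 6*t*exp(-t), -3*t^2*exp(-t) + 11*t*exp(-t), 2*t^2*exp(-t) - 8*t*exp(-t) + exp(-t)]

Strategy: write M = P · J · P⁻¹ where J is a Jordan canonical form, so e^{tM} = P · e^{tJ} · P⁻¹, and e^{tJ} can be computed block-by-block.

M has Jordan form
J =
  [-1,  1,  0]
  [ 0, -1,  1]
  [ 0,  0, -1]
(up to reordering of blocks).

Per-block formulas:
  For a 3×3 Jordan block J_3(-1): exp(t · J_3(-1)) = e^(-1t)·(I + t·N + (t^2/2)·N^2), where N is the 3×3 nilpotent shift.

After assembling e^{tJ} and conjugating by P, we get:

e^{tM} =
  [t^2*exp(-t) + exp(-t), 3*t^2*exp(-t)/2 - t*exp(-t), -t^2*exp(-t) + t*exp(-t)]
  [-2*t^2*exp(-t) + 4*t*exp(-t), -3*t^2*exp(-t) + 8*t*exp(-t) + exp(-t), 2*t^2*exp(-t) - 6*t*exp(-t)]
  [-2*t^2*exp(-t) + 6*t*exp(-t), -3*t^2*exp(-t) + 11*t*exp(-t), 2*t^2*exp(-t) - 8*t*exp(-t) + exp(-t)]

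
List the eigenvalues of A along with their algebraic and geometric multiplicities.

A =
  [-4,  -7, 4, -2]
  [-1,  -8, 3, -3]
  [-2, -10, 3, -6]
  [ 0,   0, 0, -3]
λ = -3: alg = 4, geom = 2

Step 1 — factor the characteristic polynomial to read off the algebraic multiplicities:
  χ_A(x) = (x + 3)^4

Step 2 — compute geometric multiplicities via the rank-nullity identity g(λ) = n − rank(A − λI):
  rank(A − (-3)·I) = 2, so dim ker(A − (-3)·I) = n − 2 = 2

Summary:
  λ = -3: algebraic multiplicity = 4, geometric multiplicity = 2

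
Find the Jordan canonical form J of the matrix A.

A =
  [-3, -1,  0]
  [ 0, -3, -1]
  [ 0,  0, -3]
J_3(-3)

The characteristic polynomial is
  det(x·I − A) = x^3 + 9*x^2 + 27*x + 27 = (x + 3)^3

Eigenvalues and multiplicities (the geometric multiplicity of λ is n − rank(A − λI), which equals the number of Jordan blocks for λ):
  λ = -3: algebraic multiplicity = 3, geometric multiplicity = 1

Determining the block sizes for each eigenvalue:
  λ = -3: one block (gm = 1), so the single block has size am = 3 → block sizes [3]

Assembling the blocks gives a Jordan form
J =
  [-3,  1,  0]
  [ 0, -3,  1]
  [ 0,  0, -3]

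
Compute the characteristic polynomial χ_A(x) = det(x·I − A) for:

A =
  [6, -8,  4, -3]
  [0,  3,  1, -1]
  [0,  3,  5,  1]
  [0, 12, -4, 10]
x^4 - 24*x^3 + 216*x^2 - 864*x + 1296

Expanding det(x·I − A) (e.g. by cofactor expansion or by noting that A is similar to its Jordan form J, which has the same characteristic polynomial as A) gives
  χ_A(x) = x^4 - 24*x^3 + 216*x^2 - 864*x + 1296
which factors as (x - 6)^4. The eigenvalues (with algebraic multiplicities) are λ = 6 with multiplicity 4.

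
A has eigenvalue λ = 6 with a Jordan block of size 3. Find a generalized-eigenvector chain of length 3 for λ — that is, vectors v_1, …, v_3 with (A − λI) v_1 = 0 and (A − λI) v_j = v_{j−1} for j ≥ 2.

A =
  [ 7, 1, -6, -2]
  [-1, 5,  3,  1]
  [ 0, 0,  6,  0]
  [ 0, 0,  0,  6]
A Jordan chain for λ = 6 of length 3:
v_1 = (-3, 3, 0, 0)ᵀ
v_2 = (-6, 3, 0, 0)ᵀ
v_3 = (0, 0, 1, 0)ᵀ

Let N = A − (6)·I. We want v_3 with N^3 v_3 = 0 but N^2 v_3 ≠ 0; then v_{j-1} := N · v_j for j = 3, …, 2.

Pick v_3 = (0, 0, 1, 0)ᵀ.
Then v_2 = N · v_3 = (-6, 3, 0, 0)ᵀ.
Then v_1 = N · v_2 = (-3, 3, 0, 0)ᵀ.

Sanity check: (A − (6)·I) v_1 = (0, 0, 0, 0)ᵀ = 0. ✓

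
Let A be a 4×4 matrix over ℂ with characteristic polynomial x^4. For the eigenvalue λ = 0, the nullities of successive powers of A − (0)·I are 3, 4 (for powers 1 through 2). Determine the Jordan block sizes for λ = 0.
Block sizes for λ = 0: [2, 1, 1]

From the dimensions of kernels of powers, the number of Jordan blocks of size at least j is d_j − d_{j−1} where d_j = dim ker(N^j) (with d_0 = 0). Computing the differences gives [3, 1].
The number of blocks of size exactly k is (#blocks of size ≥ k) − (#blocks of size ≥ k + 1), so the partition is: 2 block(s) of size 1, 1 block(s) of size 2.
In nonincreasing order the block sizes are [2, 1, 1].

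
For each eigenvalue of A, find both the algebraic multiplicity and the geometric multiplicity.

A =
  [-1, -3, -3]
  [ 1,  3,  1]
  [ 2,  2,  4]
λ = 2: alg = 3, geom = 2

Step 1 — factor the characteristic polynomial to read off the algebraic multiplicities:
  χ_A(x) = (x - 2)^3

Step 2 — compute geometric multiplicities via the rank-nullity identity g(λ) = n − rank(A − λI):
  rank(A − (2)·I) = 1, so dim ker(A − (2)·I) = n − 1 = 2

Summary:
  λ = 2: algebraic multiplicity = 3, geometric multiplicity = 2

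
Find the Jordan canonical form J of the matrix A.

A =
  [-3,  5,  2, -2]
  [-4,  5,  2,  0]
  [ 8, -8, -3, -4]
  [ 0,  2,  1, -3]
J_2(-1) ⊕ J_2(-1)

The characteristic polynomial is
  det(x·I − A) = x^4 + 4*x^3 + 6*x^2 + 4*x + 1 = (x + 1)^4

Eigenvalues and multiplicities (the geometric multiplicity of λ is n − rank(A − λI), which equals the number of Jordan blocks for λ):
  λ = -1: algebraic multiplicity = 4, geometric multiplicity = 2

Determining the block sizes for each eigenvalue:
  λ = -1: with am = 4 and gm = 2, the partition is not yet determined (e.g. several partitions of 4 into 2 parts exist). Let N = A − (-1)·I. Computing rank(N^1) = 2, rank(N^2) = 0; the number of blocks of size ≥ j is rank(N^{j−1}) − rank(N^j), giving [2, 2]. So we have 2 block(s) of size 2 → block sizes [2, 2]

Assembling the blocks gives a Jordan form
J =
  [-1,  1,  0,  0]
  [ 0, -1,  0,  0]
  [ 0,  0, -1,  1]
  [ 0,  0,  0, -1]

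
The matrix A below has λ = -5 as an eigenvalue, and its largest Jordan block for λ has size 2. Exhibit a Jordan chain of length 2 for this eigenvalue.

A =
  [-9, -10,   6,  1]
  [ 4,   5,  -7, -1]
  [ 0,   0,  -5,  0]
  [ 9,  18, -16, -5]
A Jordan chain for λ = -5 of length 2:
v_1 = (-2, 1, 0, 2)ᵀ
v_2 = (2, 0, 1, 0)ᵀ

Let N = A − (-5)·I. We want v_2 with N^2 v_2 = 0 but N^1 v_2 ≠ 0; then v_{j-1} := N · v_j for j = 2, …, 2.

Pick v_2 = (2, 0, 1, 0)ᵀ.
Then v_1 = N · v_2 = (-2, 1, 0, 2)ᵀ.

Sanity check: (A − (-5)·I) v_1 = (0, 0, 0, 0)ᵀ = 0. ✓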